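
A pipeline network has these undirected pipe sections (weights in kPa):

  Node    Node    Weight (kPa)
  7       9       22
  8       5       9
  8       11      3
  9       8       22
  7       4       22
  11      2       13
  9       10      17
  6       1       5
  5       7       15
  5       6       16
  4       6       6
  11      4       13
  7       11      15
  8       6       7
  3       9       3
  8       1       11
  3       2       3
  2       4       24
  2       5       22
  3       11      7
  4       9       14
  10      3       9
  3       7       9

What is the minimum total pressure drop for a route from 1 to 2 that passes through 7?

41 kPa

Best 1 to 7: 1–8–11–7 costing 29
Shortest 7→2: 7–3–2 = 12
Total via 7: 29 + 12 = 41 kPa.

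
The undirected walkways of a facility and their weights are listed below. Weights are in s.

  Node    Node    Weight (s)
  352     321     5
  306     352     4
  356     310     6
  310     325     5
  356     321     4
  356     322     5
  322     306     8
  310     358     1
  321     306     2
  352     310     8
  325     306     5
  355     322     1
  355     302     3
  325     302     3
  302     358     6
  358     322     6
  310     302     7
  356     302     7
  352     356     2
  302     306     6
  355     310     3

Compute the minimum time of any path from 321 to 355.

Enumerating some paths:
321 - 356 - 322 - 355: 4+5+1 = 10
321 - 306 - 322 - 355: 2+8+1 = 11
321 - 306 - 302 - 355: 2+6+3 = 11
Cheapest is 321 - 356 - 322 - 355 at 10 s.

10 s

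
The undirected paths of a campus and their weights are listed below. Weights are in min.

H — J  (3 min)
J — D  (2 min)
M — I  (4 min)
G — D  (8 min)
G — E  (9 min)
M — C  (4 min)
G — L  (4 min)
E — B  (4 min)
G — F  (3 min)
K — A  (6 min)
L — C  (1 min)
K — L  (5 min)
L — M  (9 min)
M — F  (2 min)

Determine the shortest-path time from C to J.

Candidate routes:
C - L - M - F - G - D - J: 1+9+2+3+8+2 = 25
C - L - G - D - J: 1+4+8+2 = 15
C - M - F - G - D - J: 4+2+3+8+2 = 19
The minimum is 15 min via C - L - G - D - J.

15 min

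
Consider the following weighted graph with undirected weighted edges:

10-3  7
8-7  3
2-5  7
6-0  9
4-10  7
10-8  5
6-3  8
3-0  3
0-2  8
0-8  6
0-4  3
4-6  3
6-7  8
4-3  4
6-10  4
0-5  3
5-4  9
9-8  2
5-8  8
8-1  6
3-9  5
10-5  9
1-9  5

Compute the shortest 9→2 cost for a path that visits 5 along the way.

Best 9 to 5: 9–8–5 costing 10
Best 5 to 2: 5–2 costing 7
Total via 5: 10 + 7 = 17.

17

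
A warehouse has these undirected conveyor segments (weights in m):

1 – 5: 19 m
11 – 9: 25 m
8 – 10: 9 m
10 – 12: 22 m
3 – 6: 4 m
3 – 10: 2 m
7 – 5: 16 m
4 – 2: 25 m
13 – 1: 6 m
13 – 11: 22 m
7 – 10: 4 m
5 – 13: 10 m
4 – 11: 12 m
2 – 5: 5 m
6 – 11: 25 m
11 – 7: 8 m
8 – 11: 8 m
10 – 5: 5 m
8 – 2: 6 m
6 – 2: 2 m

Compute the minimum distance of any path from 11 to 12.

Compare a few routes:
11 - 8 - 10 - 12: 8+9+22 = 39
11 - 7 - 10 - 12: 8+4+22 = 34
The minimum is 34 m via 11 - 7 - 10 - 12.

34 m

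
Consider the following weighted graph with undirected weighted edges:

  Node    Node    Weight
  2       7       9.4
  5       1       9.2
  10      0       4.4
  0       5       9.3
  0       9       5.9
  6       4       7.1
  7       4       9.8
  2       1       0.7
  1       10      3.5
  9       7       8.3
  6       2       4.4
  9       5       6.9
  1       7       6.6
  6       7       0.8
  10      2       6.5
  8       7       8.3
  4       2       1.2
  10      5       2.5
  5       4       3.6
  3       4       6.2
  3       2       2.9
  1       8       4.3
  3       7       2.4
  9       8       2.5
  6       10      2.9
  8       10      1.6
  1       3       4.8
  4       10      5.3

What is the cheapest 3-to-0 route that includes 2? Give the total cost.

Best 3 to 2: 3–2 costing 2.9
Best 2 to 0: 2–1–10–0 costing 8.6
Total via 2: 2.9 + 8.6 = 11.5.

11.5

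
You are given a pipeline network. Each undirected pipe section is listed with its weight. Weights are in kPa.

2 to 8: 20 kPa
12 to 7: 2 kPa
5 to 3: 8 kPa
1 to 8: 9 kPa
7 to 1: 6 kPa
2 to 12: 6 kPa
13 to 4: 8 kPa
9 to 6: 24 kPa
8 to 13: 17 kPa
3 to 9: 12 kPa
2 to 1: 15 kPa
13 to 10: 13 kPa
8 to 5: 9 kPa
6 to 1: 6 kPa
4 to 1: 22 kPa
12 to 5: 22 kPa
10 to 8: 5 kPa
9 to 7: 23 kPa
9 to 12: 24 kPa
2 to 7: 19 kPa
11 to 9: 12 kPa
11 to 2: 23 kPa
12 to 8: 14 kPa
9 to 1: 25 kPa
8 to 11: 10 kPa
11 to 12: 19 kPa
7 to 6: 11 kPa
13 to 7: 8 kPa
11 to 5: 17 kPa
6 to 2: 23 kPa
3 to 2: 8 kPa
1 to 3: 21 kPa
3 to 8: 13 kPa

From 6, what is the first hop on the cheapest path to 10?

1

Enumerating some paths:
6–7–1–8–10: 11+6+9+5 = 31
6–1–8–10: 6+9+5 = 20
The minimum is 20 kPa via 6–1–8–10.
So from 6 the first move is to 1.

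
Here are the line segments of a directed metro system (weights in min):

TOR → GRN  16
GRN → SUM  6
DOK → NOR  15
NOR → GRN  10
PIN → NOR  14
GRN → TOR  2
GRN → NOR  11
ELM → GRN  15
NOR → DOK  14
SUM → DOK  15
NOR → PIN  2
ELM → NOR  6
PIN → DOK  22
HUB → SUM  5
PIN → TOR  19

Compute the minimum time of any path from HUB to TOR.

47 min

Compare a few routes:
HUB → SUM → DOK → NOR → GRN → TOR: 5+15+15+10+2 = 47
HUB → SUM → DOK → NOR → PIN → TOR: 5+15+15+2+19 = 56
The minimum is 47 min via HUB → SUM → DOK → NOR → GRN → TOR.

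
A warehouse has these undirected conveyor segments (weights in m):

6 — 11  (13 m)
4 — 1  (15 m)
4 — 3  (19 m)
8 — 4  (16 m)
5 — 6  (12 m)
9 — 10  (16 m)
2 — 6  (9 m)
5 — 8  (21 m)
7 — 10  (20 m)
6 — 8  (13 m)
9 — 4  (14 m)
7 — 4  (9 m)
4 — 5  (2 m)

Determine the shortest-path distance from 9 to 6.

28 m

Settle nodes by increasing distance from 9:
9: 0
4: 14  (via 9)
5: 16  (via 4)
10: 16  (via 9)
7: 23  (via 4)
6: 28  (via 5)
Shortest route: 9 → 4 → 5 → 6 = 28 m.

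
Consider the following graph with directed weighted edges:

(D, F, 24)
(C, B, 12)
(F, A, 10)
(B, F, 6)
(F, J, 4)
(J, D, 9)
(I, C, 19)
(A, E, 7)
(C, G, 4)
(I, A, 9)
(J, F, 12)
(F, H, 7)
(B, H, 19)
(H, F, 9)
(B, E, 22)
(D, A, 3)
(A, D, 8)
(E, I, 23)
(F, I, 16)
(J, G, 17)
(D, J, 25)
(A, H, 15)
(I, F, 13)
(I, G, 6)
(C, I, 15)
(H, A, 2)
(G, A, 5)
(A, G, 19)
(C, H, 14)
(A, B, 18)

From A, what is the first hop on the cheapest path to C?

E

Candidate routes:
A–E–I–C: 7+23+19 = 49
A–B–F–I–C: 18+6+16+19 = 59
A–D–F–I–C: 8+24+16+19 = 67
A–H–F–I–C: 15+9+16+19 = 59
The minimum is 49 via A–E–I–C.
So from A the first move is to E.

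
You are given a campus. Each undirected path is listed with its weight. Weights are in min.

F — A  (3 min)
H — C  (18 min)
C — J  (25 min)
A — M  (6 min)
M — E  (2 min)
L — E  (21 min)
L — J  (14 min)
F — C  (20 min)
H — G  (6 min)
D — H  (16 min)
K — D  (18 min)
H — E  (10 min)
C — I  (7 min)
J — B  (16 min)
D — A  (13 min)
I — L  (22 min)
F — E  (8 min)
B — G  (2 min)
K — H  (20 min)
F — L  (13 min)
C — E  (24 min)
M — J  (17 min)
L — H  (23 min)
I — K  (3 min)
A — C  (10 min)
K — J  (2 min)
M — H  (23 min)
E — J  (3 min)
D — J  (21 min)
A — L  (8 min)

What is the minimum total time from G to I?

Shortest distances from G:
G: 0
B: 2  (via G)
H: 6  (via G)
E: 16  (via H)
J: 18  (via B)
M: 18  (via E)
K: 20  (via J)
D: 22  (via H)
I: 23  (via K)
Shortest route: G → B → J → K → I = 23 min.

23 min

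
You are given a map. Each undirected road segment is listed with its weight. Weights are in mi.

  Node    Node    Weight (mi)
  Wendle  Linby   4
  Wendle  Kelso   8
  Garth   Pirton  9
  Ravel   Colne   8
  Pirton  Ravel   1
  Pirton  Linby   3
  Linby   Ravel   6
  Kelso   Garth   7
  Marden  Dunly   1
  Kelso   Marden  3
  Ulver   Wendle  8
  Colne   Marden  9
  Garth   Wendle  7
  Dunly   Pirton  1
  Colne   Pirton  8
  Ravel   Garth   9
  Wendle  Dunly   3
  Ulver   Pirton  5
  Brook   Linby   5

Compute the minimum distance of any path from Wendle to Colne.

Running Dijkstra from Wendle:
Wendle: 0
Dunly: 3  (via Wendle)
Marden: 4  (via Dunly)
Pirton: 4  (via Dunly)
Linby: 4  (via Wendle)
Ravel: 5  (via Pirton)
Garth: 7  (via Wendle)
Kelso: 7  (via Marden)
Ulver: 8  (via Wendle)
Brook: 9  (via Linby)
Colne: 12  (via Pirton)
Shortest route: Wendle → Dunly → Pirton → Colne = 12 mi.

12 mi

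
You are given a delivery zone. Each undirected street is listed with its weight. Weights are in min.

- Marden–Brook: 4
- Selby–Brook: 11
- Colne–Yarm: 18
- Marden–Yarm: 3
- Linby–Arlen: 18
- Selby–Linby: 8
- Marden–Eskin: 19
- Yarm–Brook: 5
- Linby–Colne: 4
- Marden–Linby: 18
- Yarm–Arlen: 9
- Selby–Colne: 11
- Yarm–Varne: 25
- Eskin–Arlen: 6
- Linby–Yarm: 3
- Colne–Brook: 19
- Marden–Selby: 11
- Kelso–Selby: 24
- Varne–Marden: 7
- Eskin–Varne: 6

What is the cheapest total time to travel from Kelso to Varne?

42 min

Enumerating some paths:
Kelso–Selby–Linby–Yarm–Marden–Varne: 24+8+3+3+7 = 45
Kelso–Selby–Brook–Marden–Varne: 24+11+4+7 = 46
Kelso–Selby–Brook–Yarm–Marden–Varne: 24+11+5+3+7 = 50
Kelso–Selby–Marden–Varne: 24+11+7 = 42
Cheapest is Kelso–Selby–Marden–Varne at 42 min.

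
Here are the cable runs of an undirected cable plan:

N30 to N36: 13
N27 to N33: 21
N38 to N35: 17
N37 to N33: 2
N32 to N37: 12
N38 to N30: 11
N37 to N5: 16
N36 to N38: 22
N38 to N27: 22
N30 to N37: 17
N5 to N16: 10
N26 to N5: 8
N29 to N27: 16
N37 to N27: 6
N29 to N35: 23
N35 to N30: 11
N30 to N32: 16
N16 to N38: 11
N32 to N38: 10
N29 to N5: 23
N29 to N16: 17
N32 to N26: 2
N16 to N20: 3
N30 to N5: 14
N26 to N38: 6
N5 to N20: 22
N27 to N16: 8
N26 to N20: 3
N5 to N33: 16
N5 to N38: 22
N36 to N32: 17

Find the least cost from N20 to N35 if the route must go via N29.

43

Best N20 to N29: N20–N16–N29 costing 20
Shortest N29→N35: N29–N35 = 23
Total via N29: 20 + 23 = 43.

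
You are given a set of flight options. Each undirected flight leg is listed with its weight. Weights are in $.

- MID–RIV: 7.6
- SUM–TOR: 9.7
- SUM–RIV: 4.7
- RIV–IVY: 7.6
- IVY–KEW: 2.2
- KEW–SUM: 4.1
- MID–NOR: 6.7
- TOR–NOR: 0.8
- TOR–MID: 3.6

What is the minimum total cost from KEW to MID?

Enumerating some paths:
KEW–SUM–TOR–NOR–MID: 4.1+9.7+0.8+6.7 = 21.3
KEW–IVY–RIV–MID: 2.2+7.6+7.6 = 17.4
KEW–SUM–TOR–MID: 4.1+9.7+3.6 = 17.4
KEW–SUM–RIV–MID: 4.1+4.7+7.6 = 16.4
Cheapest is KEW–SUM–RIV–MID at $16.4.

$16.4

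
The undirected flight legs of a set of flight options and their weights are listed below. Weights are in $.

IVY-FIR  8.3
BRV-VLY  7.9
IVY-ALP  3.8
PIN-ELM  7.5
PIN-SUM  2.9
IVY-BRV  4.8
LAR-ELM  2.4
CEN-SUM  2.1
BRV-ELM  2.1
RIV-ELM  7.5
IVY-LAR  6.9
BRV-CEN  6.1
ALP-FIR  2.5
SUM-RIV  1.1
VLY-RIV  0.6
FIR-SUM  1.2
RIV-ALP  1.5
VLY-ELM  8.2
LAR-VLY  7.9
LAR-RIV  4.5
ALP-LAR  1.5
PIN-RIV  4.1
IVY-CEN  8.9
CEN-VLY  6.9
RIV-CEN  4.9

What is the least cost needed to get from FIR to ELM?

$6.4

Compare a few routes:
FIR–SUM–RIV–LAR–ELM: 1.2+1.1+4.5+2.4 = 9.2
FIR–ALP–LAR–ELM: 2.5+1.5+2.4 = 6.4
FIR–SUM–RIV–ALP–LAR–ELM: 1.2+1.1+1.5+1.5+2.4 = 7.7
The minimum is $6.4 via FIR–ALP–LAR–ELM.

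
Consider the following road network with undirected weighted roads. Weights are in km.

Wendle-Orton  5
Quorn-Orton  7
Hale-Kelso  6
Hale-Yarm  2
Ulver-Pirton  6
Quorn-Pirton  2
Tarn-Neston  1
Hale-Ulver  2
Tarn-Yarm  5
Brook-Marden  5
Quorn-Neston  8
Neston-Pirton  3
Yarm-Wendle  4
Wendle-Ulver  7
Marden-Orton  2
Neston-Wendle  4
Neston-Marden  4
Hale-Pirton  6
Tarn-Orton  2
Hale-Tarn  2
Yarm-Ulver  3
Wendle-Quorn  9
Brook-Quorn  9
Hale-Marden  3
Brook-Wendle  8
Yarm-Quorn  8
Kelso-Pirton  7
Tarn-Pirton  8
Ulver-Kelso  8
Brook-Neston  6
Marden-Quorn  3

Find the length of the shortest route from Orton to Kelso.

Settle nodes by increasing distance from Orton:
Orton: 0
Marden: 2  (via Orton)
Tarn: 2  (via Orton)
Neston: 3  (via Tarn)
Hale: 4  (via Tarn)
Wendle: 5  (via Orton)
Quorn: 5  (via Marden)
Ulver: 6  (via Hale)
Pirton: 6  (via Neston)
Yarm: 6  (via Hale)
Brook: 7  (via Marden)
Kelso: 10  (via Hale)
Shortest route: Orton → Tarn → Hale → Kelso = 10 km.

10 km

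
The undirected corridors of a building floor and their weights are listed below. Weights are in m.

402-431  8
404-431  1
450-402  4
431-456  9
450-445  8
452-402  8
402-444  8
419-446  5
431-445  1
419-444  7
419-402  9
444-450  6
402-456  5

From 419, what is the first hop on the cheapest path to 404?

402

Enumerating some paths:
419–444–450–445–431–404: 7+6+8+1+1 = 23
419–402–431–404: 9+8+1 = 18
419–402–450–445–431–404: 9+4+8+1+1 = 23
419–444–402–431–404: 7+8+8+1 = 24
The minimum is 18 m via 419–402–431–404.
So from 419 the first move is to 402.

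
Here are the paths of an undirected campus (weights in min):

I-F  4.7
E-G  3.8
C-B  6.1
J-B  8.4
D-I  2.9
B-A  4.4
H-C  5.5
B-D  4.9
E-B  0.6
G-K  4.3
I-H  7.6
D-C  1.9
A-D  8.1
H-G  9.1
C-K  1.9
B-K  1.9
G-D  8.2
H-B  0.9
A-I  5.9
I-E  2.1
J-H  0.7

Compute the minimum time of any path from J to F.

Compare a few routes:
J - H - I - F: 0.7+7.6+4.7 = 13
J - H - B - D - I - F: 0.7+0.9+4.9+2.9+4.7 = 14.1
J - H - B - E - I - F: 0.7+0.9+0.6+2.1+4.7 = 9
The minimum is 9 min via J - H - B - E - I - F.

9 min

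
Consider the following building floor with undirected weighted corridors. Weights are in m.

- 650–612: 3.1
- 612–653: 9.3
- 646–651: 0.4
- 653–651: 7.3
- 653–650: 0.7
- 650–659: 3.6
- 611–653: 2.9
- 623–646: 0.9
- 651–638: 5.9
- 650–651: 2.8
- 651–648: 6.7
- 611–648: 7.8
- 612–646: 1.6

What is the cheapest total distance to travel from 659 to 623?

Settle nodes by increasing distance from 659:
659: 0
650: 3.6  (via 659)
653: 4.3  (via 650)
651: 6.4  (via 650)
612: 6.7  (via 650)
646: 6.8  (via 651)
611: 7.2  (via 653)
623: 7.7  (via 646)
Shortest route: 659 → 650 → 651 → 646 → 623 = 7.7 m.

7.7 m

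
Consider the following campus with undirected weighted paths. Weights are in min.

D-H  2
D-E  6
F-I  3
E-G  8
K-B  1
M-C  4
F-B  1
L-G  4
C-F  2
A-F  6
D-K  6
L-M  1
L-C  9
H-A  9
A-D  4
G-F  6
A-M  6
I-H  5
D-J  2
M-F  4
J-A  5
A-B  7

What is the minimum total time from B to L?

Running Dijkstra from B:
B: 0
F: 1  (via B)
K: 1  (via B)
C: 3  (via F)
I: 4  (via F)
M: 5  (via F)
L: 6  (via M)
Shortest route: B–F–M–L = 6 min.

6 min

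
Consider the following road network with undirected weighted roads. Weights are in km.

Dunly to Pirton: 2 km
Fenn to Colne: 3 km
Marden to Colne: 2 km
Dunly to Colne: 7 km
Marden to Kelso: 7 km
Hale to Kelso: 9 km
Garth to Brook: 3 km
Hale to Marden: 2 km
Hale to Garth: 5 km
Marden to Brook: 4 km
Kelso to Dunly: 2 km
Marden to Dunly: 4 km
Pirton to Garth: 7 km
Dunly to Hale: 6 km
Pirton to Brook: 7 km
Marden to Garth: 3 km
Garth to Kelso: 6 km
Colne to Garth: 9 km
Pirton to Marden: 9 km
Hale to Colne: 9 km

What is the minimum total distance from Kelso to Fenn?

11 km

Enumerating some paths:
Kelso - Garth - Marden - Colne - Fenn: 6+3+2+3 = 14
Kelso - Dunly - Marden - Colne - Fenn: 2+4+2+3 = 11
Kelso - Marden - Colne - Fenn: 7+2+3 = 12
Kelso - Dunly - Colne - Fenn: 2+7+3 = 12
The minimum is 11 km via Kelso - Dunly - Marden - Colne - Fenn.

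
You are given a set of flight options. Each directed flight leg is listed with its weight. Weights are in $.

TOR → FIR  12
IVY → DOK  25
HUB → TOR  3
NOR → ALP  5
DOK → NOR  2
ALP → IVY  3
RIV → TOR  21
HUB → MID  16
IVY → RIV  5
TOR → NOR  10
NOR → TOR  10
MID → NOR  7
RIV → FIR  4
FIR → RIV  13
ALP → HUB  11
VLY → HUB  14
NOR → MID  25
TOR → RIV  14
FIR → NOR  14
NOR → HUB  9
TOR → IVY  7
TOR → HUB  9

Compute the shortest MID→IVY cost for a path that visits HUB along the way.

Shortest MID→HUB: MID → NOR → HUB = 16
Best HUB to IVY: HUB → TOR → IVY costing 10
Total via HUB: 16 + 10 = $26.

$26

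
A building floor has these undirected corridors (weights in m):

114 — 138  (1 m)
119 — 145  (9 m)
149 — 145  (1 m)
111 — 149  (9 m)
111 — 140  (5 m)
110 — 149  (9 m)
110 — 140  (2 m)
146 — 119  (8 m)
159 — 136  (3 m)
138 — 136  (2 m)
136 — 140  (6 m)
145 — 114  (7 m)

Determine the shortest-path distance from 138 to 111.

Enumerating some paths:
138 - 136 - 140 - 111: 2+6+5 = 13
138 - 114 - 145 - 149 - 111: 1+7+1+9 = 18
The minimum is 13 m via 138 - 136 - 140 - 111.

13 m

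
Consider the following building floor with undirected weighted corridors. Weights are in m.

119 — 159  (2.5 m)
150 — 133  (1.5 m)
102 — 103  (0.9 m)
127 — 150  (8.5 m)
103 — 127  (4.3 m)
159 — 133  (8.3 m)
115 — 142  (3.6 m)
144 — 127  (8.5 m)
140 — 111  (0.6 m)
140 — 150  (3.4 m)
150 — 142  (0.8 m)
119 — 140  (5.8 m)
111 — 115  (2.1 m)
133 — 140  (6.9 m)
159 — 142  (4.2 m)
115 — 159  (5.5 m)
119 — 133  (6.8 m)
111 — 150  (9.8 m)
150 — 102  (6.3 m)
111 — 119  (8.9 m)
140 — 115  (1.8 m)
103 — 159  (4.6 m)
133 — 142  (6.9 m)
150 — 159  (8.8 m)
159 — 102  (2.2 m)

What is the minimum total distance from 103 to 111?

Running Dijkstra from 103:
103: 0
102: 0.9  (via 103)
159: 3.1  (via 102)
127: 4.3  (via 103)
119: 5.6  (via 159)
150: 7.2  (via 102)
142: 7.3  (via 159)
115: 8.6  (via 159)
133: 8.7  (via 150)
140: 10.4  (via 115)
111: 10.7  (via 115)
Shortest route: 103–102–159–115–111 = 10.7 m.

10.7 m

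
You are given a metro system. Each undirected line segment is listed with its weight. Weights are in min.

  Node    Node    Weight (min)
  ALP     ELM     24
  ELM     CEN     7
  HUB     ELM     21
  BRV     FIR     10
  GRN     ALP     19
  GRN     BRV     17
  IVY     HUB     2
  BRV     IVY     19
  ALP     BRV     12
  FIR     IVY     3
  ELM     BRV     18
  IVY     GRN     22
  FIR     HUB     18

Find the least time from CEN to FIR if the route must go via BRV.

Best CEN to BRV: CEN → ELM → BRV costing 25
Best BRV to FIR: BRV → FIR costing 10
Total via BRV: 25 + 10 = 35 min.

35 min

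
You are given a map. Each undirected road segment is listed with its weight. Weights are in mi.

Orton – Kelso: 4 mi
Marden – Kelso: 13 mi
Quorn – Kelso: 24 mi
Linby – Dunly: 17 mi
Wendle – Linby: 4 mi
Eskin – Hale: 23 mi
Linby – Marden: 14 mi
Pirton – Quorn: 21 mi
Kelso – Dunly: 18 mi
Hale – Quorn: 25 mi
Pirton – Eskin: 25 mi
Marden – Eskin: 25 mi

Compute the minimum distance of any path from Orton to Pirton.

Settle nodes by increasing distance from Orton:
Orton: 0
Kelso: 4  (via Orton)
Marden: 17  (via Kelso)
Dunly: 22  (via Kelso)
Quorn: 28  (via Kelso)
Linby: 31  (via Marden)
Wendle: 35  (via Linby)
Eskin: 42  (via Marden)
Pirton: 49  (via Quorn)
Shortest route: Orton → Kelso → Quorn → Pirton = 49 mi.

49 mi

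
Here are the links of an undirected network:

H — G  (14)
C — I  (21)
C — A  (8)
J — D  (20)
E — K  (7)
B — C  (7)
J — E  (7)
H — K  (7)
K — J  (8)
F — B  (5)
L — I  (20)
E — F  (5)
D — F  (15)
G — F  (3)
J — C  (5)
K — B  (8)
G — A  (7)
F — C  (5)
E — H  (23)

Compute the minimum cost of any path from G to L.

Shortest distances from G:
G: 0
F: 3  (via G)
A: 7  (via G)
B: 8  (via F)
C: 8  (via F)
E: 8  (via F)
J: 13  (via C)
H: 14  (via G)
K: 15  (via E)
D: 18  (via F)
I: 29  (via C)
L: 49  (via I)
Shortest route: G → F → C → I → L = 49.

49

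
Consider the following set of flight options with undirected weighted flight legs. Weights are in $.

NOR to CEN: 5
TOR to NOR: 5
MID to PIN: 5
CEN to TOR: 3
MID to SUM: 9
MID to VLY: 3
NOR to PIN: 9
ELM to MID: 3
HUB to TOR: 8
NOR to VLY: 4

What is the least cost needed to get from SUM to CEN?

Compare a few routes:
SUM–MID–VLY–NOR–CEN: 9+3+4+5 = 21
SUM–MID–VLY–NOR–TOR–CEN: 9+3+4+5+3 = 24
The minimum is $21 via SUM–MID–VLY–NOR–CEN.

$21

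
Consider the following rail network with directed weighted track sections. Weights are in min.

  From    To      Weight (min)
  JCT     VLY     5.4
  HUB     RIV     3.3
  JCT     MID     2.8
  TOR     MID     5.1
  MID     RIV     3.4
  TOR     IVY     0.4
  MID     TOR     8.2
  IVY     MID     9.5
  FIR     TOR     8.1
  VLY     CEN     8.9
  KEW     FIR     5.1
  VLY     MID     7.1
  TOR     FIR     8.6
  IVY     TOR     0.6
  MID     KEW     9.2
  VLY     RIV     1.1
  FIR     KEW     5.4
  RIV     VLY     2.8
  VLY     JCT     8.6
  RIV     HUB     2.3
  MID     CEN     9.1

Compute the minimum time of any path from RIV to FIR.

Running Dijkstra from RIV:
RIV: 0
HUB: 2.3  (via RIV)
VLY: 2.8  (via RIV)
MID: 9.9  (via VLY)
JCT: 11.4  (via VLY)
CEN: 11.7  (via VLY)
TOR: 18.1  (via MID)
IVY: 18.5  (via TOR)
KEW: 19.1  (via MID)
FIR: 24.2  (via KEW)
Shortest route: RIV–VLY–MID–KEW–FIR = 24.2 min.

24.2 min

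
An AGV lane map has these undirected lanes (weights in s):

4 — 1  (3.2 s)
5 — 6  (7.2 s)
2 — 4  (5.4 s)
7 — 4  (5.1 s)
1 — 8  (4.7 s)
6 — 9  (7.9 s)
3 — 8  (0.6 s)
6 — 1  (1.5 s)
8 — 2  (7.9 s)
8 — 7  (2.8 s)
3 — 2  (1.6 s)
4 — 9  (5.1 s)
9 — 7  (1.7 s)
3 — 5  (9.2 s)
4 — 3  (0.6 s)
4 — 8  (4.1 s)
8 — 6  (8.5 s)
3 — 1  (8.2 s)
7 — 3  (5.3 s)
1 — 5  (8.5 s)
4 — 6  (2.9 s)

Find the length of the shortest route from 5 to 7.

12.6 s

Shortest distances from 5:
5: 0
6: 7.2  (via 5)
1: 8.5  (via 5)
3: 9.2  (via 5)
4: 9.8  (via 3)
8: 9.8  (via 3)
2: 10.8  (via 3)
7: 12.6  (via 8)
Shortest route: 5–3–8–7 = 12.6 s.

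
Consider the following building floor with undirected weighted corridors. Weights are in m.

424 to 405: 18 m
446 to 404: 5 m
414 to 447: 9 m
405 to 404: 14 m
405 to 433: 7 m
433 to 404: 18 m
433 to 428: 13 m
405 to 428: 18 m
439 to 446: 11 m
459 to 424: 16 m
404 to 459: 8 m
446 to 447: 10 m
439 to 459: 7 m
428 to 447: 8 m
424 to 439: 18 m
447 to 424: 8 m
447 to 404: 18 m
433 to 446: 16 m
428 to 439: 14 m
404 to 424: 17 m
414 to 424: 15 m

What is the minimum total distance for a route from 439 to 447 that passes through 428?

22 m

Best 439 to 428: 439–428 costing 14
Best 428 to 447: 428–447 costing 8
Total via 428: 14 + 8 = 22 m.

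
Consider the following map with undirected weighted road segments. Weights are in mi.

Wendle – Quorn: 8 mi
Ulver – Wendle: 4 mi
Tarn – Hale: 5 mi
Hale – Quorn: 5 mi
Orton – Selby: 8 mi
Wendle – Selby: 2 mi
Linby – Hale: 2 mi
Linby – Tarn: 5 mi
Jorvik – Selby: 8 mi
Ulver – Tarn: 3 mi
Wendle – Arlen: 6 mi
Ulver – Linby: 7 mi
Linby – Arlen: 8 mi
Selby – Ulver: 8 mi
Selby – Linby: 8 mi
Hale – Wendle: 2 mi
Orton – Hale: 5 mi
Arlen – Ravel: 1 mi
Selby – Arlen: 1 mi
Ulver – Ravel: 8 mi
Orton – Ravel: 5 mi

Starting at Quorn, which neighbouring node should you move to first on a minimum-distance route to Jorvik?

Hale

Enumerating some paths:
Quorn - Hale - Wendle - Selby - Jorvik: 5+2+2+8 = 17
Quorn - Wendle - Selby - Jorvik: 8+2+8 = 18
The minimum is 17 mi via Quorn - Hale - Wendle - Selby - Jorvik.
So from Quorn the first move is to Hale.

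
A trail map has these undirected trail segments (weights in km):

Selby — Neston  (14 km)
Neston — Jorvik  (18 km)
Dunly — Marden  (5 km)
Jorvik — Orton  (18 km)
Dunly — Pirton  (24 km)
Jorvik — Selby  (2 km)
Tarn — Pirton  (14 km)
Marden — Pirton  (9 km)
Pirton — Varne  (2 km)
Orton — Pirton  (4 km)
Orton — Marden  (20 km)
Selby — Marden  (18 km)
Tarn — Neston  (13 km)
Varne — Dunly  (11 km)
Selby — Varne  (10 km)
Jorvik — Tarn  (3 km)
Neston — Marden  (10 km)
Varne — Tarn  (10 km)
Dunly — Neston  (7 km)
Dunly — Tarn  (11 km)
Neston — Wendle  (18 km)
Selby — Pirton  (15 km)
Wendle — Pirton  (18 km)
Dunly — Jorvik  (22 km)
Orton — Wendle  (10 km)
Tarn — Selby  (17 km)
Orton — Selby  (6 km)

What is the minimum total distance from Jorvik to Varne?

Running Dijkstra from Jorvik:
Jorvik: 0
Selby: 2  (via Jorvik)
Tarn: 3  (via Jorvik)
Orton: 8  (via Selby)
Varne: 12  (via Selby)
Shortest route: Jorvik–Selby–Varne = 12 km.

12 km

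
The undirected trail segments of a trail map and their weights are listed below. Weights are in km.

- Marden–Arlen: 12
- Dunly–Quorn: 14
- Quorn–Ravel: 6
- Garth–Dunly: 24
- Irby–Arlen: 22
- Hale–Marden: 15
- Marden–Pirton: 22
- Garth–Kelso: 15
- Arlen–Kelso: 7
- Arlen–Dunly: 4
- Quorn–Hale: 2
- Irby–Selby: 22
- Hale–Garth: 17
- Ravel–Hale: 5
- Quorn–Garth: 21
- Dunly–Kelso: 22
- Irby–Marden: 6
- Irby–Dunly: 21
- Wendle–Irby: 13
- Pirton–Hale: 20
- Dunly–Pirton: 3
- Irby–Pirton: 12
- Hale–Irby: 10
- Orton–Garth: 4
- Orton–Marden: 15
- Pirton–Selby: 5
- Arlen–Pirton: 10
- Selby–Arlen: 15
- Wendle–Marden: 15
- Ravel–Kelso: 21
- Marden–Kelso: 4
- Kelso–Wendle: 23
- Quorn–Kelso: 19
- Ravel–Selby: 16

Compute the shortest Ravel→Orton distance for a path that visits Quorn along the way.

29 km

Shortest Ravel→Quorn: Ravel–Quorn = 6
Best Quorn to Orton: Quorn–Hale–Garth–Orton costing 23
Total via Quorn: 6 + 23 = 29 km.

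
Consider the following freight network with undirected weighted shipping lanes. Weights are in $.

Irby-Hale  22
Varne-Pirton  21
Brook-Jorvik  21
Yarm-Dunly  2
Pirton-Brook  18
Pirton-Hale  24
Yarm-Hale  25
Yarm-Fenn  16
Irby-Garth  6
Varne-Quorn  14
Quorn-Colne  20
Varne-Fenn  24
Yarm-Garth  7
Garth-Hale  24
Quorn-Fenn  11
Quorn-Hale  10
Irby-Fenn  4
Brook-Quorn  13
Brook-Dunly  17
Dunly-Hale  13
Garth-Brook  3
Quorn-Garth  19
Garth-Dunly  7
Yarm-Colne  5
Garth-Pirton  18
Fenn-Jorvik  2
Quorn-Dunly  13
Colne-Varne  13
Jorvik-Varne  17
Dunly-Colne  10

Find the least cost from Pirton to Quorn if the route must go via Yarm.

$40

Shortest Pirton→Yarm: Pirton → Garth → Yarm = 25
Shortest Yarm→Quorn: Yarm → Dunly → Quorn = 15
Total via Yarm: 25 + 15 = $40.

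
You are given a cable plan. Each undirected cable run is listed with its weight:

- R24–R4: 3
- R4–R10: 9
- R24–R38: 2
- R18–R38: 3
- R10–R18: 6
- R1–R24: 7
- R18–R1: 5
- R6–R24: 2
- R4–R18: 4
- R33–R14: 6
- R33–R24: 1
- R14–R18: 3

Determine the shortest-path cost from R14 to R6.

9

Candidate routes:
R14–R33–R24–R6: 6+1+2 = 9
R14–R18–R38–R24–R6: 3+3+2+2 = 10
R14–R18–R1–R24–R6: 3+5+7+2 = 17
R14–R18–R4–R24–R6: 3+4+3+2 = 12
Cheapest is R14–R33–R24–R6 at 9.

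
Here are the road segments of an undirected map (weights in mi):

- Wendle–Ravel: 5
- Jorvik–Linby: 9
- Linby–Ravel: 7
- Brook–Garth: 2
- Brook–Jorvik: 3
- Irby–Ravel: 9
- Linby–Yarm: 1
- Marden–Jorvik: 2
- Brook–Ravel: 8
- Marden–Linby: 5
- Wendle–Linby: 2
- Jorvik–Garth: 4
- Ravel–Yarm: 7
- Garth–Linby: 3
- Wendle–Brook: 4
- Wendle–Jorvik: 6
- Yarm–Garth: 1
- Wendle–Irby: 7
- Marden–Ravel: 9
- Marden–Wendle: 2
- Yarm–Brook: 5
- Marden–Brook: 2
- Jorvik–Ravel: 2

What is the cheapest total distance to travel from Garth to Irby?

11 mi

Compare a few routes:
Garth → Yarm → Linby → Wendle → Irby: 1+1+2+7 = 11
Garth → Linby → Wendle → Irby: 3+2+7 = 12
The minimum is 11 mi via Garth → Yarm → Linby → Wendle → Irby.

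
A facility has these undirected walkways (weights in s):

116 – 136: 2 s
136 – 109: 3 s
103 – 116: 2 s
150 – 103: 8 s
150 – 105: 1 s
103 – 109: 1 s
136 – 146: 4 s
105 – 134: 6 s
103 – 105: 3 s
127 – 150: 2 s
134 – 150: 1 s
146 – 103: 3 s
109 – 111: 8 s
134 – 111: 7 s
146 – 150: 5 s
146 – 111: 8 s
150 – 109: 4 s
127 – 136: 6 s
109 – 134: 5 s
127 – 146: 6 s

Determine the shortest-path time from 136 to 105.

Enumerating some paths:
136–116–103–105: 2+2+3 = 7
136–109–150–105: 3+4+1 = 8
The minimum is 7 s via 136–116–103–105.

7 s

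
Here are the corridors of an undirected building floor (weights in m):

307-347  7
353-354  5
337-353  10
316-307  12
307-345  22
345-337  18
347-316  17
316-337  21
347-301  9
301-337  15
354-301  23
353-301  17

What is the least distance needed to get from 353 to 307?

33 m

Enumerating some paths:
353 - 301 - 347 - 307: 17+9+7 = 33
353 - 337 - 301 - 347 - 307: 10+15+9+7 = 41
Cheapest is 353 - 301 - 347 - 307 at 33 m.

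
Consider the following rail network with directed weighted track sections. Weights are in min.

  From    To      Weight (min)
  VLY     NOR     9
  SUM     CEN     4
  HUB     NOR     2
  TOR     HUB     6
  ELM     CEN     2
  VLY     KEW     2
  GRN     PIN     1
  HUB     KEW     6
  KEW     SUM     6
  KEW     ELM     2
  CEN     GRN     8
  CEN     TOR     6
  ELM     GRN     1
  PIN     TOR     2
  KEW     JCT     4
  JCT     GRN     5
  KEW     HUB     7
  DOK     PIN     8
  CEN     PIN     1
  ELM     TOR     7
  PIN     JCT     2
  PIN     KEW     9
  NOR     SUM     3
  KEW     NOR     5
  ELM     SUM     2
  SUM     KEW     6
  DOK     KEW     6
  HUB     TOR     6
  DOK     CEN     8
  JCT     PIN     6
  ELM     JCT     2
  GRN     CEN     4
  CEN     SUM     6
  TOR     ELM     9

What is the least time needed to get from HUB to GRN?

9 min

Enumerating some paths:
HUB → NOR → SUM → KEW → ELM → GRN: 2+3+6+2+1 = 14
HUB → KEW → ELM → GRN: 6+2+1 = 9
The minimum is 9 min via HUB → KEW → ELM → GRN.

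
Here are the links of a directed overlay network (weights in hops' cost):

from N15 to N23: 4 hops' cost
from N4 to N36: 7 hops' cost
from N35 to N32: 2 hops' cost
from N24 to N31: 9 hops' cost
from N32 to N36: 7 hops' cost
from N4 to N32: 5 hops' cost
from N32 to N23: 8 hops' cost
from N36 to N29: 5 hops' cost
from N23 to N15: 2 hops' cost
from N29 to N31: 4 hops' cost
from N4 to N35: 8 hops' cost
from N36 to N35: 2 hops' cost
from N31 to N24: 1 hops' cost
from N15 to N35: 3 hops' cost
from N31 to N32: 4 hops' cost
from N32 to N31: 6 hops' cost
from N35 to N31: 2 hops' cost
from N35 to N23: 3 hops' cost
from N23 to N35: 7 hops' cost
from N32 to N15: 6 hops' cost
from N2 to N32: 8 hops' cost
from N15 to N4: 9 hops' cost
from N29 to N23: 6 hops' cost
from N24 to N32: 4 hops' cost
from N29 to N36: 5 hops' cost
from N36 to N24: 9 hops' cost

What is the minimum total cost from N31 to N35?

13 hops' cost

Running Dijkstra from N31:
N31: 0
N24: 1  (via N31)
N32: 4  (via N31)
N15: 10  (via N32)
N36: 11  (via N32)
N23: 12  (via N32)
N35: 13  (via N15)
Shortest route: N31–N32–N15–N35 = 13 hops' cost.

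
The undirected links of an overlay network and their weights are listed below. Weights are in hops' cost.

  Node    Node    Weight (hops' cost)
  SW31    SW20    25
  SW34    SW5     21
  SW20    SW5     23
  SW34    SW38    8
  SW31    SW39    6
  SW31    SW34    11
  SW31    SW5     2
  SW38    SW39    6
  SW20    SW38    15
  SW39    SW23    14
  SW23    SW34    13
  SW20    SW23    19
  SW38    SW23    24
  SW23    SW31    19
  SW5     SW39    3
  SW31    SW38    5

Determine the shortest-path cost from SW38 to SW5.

7 hops' cost

Shortest distances from SW38:
SW38: 0
SW31: 5  (via SW38)
SW39: 6  (via SW38)
SW5: 7  (via SW31)
Shortest route: SW38–SW31–SW5 = 7 hops' cost.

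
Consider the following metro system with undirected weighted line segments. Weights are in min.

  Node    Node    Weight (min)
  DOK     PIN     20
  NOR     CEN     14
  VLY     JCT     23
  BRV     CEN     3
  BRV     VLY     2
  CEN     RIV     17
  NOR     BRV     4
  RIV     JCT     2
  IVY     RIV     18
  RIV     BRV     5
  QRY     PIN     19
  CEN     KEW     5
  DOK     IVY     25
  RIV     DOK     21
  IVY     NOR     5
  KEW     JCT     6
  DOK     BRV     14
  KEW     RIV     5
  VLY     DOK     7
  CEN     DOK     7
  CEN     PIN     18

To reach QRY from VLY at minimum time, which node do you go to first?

BRV

Compare a few routes:
VLY–BRV–CEN–DOK–PIN–QRY: 2+3+7+20+19 = 51
VLY–BRV–CEN–PIN–QRY: 2+3+18+19 = 42
VLY–DOK–PIN–QRY: 7+20+19 = 46
VLY–DOK–CEN–PIN–QRY: 7+7+18+19 = 51
Cheapest is VLY–BRV–CEN–PIN–QRY at 42 min.
So from VLY the first move is to BRV.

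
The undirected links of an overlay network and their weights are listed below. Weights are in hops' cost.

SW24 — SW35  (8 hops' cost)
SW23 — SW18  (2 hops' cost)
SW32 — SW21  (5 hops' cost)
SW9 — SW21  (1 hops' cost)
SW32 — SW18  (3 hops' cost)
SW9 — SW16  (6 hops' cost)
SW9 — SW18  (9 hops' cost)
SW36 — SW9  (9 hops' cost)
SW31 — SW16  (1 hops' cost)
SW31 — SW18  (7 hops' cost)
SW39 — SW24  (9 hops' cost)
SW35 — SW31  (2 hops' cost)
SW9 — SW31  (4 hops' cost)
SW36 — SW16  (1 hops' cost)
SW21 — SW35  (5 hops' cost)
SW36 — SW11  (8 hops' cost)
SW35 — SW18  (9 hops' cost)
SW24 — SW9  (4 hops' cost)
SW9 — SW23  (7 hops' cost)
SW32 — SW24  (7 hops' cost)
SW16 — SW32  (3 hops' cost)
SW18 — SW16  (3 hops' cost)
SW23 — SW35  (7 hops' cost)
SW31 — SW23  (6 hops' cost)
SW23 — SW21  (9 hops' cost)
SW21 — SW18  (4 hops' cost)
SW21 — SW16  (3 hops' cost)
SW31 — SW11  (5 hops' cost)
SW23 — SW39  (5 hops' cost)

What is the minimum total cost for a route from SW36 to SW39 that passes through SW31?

13 hops' cost

Best SW36 to SW31: SW36–SW16–SW31 costing 2
Shortest SW31→SW39: SW31–SW23–SW39 = 11
Total via SW31: 2 + 11 = 13 hops' cost.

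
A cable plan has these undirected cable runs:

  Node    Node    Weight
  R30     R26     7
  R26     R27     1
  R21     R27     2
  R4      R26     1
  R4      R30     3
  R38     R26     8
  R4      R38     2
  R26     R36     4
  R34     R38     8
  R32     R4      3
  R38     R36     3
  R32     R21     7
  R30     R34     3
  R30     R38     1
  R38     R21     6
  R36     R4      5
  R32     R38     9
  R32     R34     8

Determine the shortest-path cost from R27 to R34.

8

Compare a few routes:
R27 → R26 → R36 → R38 → R30 → R34: 1+4+3+1+3 = 12
R27 → R26 → R30 → R34: 1+7+3 = 11
R27 → R26 → R4 → R30 → R34: 1+1+3+3 = 8
The minimum is 8 via R27 → R26 → R4 → R30 → R34.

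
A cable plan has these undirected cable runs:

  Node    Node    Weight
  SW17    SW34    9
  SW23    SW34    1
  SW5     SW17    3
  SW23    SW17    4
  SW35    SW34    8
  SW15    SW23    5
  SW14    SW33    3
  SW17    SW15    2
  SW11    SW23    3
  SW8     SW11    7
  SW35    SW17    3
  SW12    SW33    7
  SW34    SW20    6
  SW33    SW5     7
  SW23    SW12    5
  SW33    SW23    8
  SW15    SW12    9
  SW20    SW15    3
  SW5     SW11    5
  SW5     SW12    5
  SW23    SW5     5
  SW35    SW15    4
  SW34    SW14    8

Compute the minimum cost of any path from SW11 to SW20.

Shortest distances from SW11:
SW11: 0
SW23: 3  (via SW11)
SW34: 4  (via SW23)
SW5: 5  (via SW11)
SW17: 7  (via SW23)
SW8: 7  (via SW11)
SW12: 8  (via SW23)
SW15: 8  (via SW23)
SW35: 10  (via SW17)
SW20: 10  (via SW34)
Shortest route: SW11–SW23–SW34–SW20 = 10.

10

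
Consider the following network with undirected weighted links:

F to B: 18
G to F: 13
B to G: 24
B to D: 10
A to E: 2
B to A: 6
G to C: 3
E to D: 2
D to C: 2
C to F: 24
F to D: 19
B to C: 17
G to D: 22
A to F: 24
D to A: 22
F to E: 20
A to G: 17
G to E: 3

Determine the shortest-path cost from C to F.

16

Shortest distances from C:
C: 0
D: 2  (via C)
G: 3  (via C)
E: 4  (via D)
A: 6  (via E)
B: 12  (via D)
F: 16  (via G)
Shortest route: C → G → F = 16.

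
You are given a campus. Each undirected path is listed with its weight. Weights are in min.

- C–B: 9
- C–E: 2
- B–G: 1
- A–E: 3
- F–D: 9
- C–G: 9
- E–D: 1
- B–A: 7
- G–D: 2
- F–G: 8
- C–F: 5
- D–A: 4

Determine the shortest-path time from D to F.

Running Dijkstra from D:
D: 0
E: 1  (via D)
G: 2  (via D)
B: 3  (via G)
C: 3  (via E)
A: 4  (via D)
F: 8  (via C)
Shortest route: D–E–C–F = 8 min.

8 min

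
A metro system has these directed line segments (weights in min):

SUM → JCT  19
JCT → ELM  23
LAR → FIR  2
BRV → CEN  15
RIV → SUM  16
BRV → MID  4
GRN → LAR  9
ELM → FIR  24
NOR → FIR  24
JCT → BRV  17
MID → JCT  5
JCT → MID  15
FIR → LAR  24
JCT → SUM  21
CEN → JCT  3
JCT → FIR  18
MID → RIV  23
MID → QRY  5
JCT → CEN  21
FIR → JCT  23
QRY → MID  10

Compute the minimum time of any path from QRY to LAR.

57 min

Settle nodes by increasing distance from QRY:
QRY: 0
MID: 10  (via QRY)
JCT: 15  (via MID)
BRV: 32  (via JCT)
RIV: 33  (via MID)
FIR: 33  (via JCT)
SUM: 36  (via JCT)
CEN: 36  (via JCT)
ELM: 38  (via JCT)
LAR: 57  (via FIR)
Shortest route: QRY → MID → JCT → FIR → LAR = 57 min.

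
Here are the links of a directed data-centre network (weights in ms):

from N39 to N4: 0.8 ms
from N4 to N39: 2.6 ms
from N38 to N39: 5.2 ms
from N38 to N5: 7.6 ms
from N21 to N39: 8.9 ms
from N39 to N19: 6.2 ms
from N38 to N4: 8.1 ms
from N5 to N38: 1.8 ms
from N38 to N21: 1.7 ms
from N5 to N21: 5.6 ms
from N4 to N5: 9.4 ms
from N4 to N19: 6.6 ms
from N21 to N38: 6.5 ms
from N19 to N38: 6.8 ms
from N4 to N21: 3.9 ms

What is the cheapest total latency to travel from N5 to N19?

Settle nodes by increasing distance from N5:
N5: 0
N38: 1.8  (via N5)
N21: 3.5  (via N38)
N39: 7  (via N38)
N4: 7.8  (via N39)
N19: 13.2  (via N39)
Shortest route: N5–N38–N39–N19 = 13.2 ms.

13.2 ms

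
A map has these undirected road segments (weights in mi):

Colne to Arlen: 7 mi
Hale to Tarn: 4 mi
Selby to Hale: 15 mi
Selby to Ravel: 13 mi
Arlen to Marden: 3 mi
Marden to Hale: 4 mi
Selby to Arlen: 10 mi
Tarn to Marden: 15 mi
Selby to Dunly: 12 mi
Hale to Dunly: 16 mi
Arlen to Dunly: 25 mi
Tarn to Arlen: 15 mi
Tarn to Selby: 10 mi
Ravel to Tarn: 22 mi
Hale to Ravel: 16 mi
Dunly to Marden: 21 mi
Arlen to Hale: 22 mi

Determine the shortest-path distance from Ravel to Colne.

Shortest distances from Ravel:
Ravel: 0
Selby: 13  (via Ravel)
Hale: 16  (via Ravel)
Tarn: 20  (via Hale)
Marden: 20  (via Hale)
Arlen: 23  (via Selby)
Dunly: 25  (via Selby)
Colne: 30  (via Arlen)
Shortest route: Ravel → Selby → Arlen → Colne = 30 mi.

30 mi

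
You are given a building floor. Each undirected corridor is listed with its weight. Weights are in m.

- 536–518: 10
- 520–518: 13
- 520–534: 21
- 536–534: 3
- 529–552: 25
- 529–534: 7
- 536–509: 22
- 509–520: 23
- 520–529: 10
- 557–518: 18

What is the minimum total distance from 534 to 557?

31 m

Settle nodes by increasing distance from 534:
534: 0
536: 3  (via 534)
529: 7  (via 534)
518: 13  (via 536)
520: 17  (via 529)
509: 25  (via 536)
557: 31  (via 518)
Shortest route: 534 → 536 → 518 → 557 = 31 m.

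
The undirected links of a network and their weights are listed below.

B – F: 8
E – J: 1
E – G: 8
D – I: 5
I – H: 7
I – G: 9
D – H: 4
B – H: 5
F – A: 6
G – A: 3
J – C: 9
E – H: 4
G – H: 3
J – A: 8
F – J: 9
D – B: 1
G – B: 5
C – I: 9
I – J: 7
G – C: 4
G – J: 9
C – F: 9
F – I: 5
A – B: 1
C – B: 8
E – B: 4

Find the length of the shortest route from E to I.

8

Shortest distances from E:
E: 0
J: 1  (via E)
B: 4  (via E)
H: 4  (via E)
A: 5  (via B)
D: 5  (via B)
G: 7  (via H)
I: 8  (via J)
Shortest route: E–J–I = 8.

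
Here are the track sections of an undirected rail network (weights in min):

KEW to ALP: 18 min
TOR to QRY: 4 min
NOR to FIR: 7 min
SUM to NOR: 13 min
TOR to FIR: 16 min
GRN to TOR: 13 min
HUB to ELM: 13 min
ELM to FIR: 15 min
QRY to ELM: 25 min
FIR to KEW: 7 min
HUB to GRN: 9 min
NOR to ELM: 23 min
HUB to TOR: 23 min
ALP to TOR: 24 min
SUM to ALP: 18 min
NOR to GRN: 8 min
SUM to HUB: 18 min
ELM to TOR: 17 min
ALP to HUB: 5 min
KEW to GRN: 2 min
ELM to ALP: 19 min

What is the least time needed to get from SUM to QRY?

38 min

Shortest distances from SUM:
SUM: 0
NOR: 13  (via SUM)
HUB: 18  (via SUM)
ALP: 18  (via SUM)
FIR: 20  (via NOR)
GRN: 21  (via NOR)
KEW: 23  (via GRN)
ELM: 31  (via HUB)
TOR: 34  (via GRN)
QRY: 38  (via TOR)
Shortest route: SUM → NOR → GRN → TOR → QRY = 38 min.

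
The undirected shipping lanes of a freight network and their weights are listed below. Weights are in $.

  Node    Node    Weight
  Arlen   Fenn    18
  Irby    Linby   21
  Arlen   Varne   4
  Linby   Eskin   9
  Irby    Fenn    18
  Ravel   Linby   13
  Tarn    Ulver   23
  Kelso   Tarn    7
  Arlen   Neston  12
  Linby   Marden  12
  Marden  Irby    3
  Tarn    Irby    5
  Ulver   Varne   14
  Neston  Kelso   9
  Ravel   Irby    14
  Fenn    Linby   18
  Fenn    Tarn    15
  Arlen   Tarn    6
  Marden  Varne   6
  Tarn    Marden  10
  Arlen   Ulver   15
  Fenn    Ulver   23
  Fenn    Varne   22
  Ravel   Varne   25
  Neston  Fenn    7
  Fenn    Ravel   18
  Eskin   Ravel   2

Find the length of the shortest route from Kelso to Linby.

$27

Shortest distances from Kelso:
Kelso: 0
Tarn: 7  (via Kelso)
Neston: 9  (via Kelso)
Irby: 12  (via Tarn)
Arlen: 13  (via Tarn)
Marden: 15  (via Irby)
Fenn: 16  (via Neston)
Varne: 17  (via Arlen)
Ravel: 26  (via Irby)
Linby: 27  (via Marden)
Shortest route: Kelso → Tarn → Irby → Marden → Linby = $27.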